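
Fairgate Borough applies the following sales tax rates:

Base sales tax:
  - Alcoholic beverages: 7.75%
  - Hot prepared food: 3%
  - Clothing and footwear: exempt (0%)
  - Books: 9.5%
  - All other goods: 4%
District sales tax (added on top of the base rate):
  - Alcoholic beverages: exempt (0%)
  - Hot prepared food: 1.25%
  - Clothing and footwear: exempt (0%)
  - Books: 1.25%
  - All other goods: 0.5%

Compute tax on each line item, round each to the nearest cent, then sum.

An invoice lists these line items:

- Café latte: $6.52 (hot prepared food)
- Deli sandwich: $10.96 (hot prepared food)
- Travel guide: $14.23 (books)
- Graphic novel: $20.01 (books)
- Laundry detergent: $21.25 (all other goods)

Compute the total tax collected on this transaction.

Café latte $6.52: hot prepared food → 3% + 1.25% district = 4.25% → $0.28
Deli sandwich $10.96: hot prepared food → 3% + 1.25% district = 4.25% → $0.47
Travel guide $14.23: books → 9.5% + 1.25% district = 10.75% → $1.53
Graphic novel $20.01: books → 9.5% + 1.25% district = 10.75% → $2.15
Laundry detergent $21.25: all other goods → 4% + 0.5% district = 4.5% → $0.96
Total tax = $0.28 + $0.47 + $1.53 + $2.15 + $0.96 = $5.39

$5.39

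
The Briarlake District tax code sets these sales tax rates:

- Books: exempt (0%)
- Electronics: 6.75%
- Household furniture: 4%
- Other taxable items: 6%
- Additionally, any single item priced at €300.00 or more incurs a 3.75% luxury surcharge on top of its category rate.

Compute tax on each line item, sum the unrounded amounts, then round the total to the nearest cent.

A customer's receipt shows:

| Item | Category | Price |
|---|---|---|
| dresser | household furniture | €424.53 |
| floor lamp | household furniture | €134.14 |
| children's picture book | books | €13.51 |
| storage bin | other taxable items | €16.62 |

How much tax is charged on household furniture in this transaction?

Dresser €424.53: household furniture → 4% + 3.75% surcharge = 7.75% → €32.901075
Floor lamp €134.14: household furniture → 4% → €5.3656
Tax on household furniture: unrounded sum = €38.266675 → €38.27

€38.27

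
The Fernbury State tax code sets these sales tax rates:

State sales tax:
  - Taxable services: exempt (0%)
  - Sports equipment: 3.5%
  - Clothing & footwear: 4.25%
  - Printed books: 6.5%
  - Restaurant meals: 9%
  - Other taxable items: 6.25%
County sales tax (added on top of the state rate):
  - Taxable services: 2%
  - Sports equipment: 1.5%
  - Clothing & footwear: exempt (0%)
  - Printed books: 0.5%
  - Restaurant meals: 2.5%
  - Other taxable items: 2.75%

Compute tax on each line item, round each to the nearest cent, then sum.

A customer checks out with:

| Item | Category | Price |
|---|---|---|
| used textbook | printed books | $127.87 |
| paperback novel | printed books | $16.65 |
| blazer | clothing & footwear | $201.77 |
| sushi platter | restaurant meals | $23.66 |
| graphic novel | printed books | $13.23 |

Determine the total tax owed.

Used textbook $127.87: printed books → 6.5% + 0.5% county = 7% → $8.95
Paperback novel $16.65: printed books → 6.5% + 0.5% county = 7% → $1.17
Blazer $201.77: clothing & footwear → 4.25% + 0% county = 4.25% → $8.58
Sushi platter $23.66: restaurant meals → 9% + 2.5% county = 11.5% → $2.72
Graphic novel $13.23: printed books → 6.5% + 0.5% county = 7% → $0.93
Total tax = $8.95 + $1.17 + $8.58 + $2.72 + $0.93 = $22.35

$22.35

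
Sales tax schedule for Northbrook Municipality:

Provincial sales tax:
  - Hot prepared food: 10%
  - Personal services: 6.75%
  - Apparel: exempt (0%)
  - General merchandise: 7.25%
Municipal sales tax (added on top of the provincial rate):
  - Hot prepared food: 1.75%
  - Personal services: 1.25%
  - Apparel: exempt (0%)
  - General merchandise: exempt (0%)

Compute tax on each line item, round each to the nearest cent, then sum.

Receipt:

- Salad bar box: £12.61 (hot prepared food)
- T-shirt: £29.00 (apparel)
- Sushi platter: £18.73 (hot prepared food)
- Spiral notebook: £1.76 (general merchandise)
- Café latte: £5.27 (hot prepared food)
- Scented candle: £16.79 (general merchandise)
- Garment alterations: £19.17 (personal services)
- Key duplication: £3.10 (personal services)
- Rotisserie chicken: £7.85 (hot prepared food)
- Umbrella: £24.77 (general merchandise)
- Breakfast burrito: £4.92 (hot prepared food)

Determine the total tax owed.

£10.73

Salad bar box £12.61: hot prepared food → 10% + 1.75% municipal = 11.75% → £1.48
T-shirt £29.00: apparel → 0% + 0% municipal = 0% → £0.00
Sushi platter £18.73: hot prepared food → 10% + 1.75% municipal = 11.75% → £2.20
Spiral notebook £1.76: general merchandise → 7.25% + 0% municipal = 7.25% → £0.13
Café latte £5.27: hot prepared food → 10% + 1.75% municipal = 11.75% → £0.62
Scented candle £16.79: general merchandise → 7.25% + 0% municipal = 7.25% → £1.22
Garment alterations £19.17: personal services → 6.75% + 1.25% municipal = 8% → £1.53
Key duplication £3.10: personal services → 6.75% + 1.25% municipal = 8% → £0.25
Rotisserie chicken £7.85: hot prepared food → 10% + 1.75% municipal = 11.75% → £0.92
Umbrella £24.77: general merchandise → 7.25% + 0% municipal = 7.25% → £1.80
Breakfast burrito £4.92: hot prepared food → 10% + 1.75% municipal = 11.75% → £0.58
Total tax = £1.48 + £2.20 + £0.13 + £0.62 + £1.22 + £1.53 + £0.25 + £0.92 + £1.80 + £0.58 = £10.73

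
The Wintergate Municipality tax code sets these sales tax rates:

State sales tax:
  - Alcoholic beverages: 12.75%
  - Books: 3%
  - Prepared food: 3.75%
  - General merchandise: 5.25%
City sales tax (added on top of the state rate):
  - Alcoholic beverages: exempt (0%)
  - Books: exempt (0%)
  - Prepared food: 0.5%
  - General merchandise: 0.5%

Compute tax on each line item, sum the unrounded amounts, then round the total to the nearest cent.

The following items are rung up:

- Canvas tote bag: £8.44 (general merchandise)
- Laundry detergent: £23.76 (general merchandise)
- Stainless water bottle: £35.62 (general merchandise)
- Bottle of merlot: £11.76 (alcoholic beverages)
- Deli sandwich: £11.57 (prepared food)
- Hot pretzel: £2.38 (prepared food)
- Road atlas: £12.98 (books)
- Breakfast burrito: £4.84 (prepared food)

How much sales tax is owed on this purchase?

Canvas tote bag £8.44: general merchandise → 5.25% + 0.5% city = 5.75% → £0.4853
Laundry detergent £23.76: general merchandise → 5.25% + 0.5% city = 5.75% → £1.3662
Stainless water bottle £35.62: general merchandise → 5.25% + 0.5% city = 5.75% → £2.04815
Bottle of merlot £11.76: alcoholic beverages → 12.75% + 0% city = 12.75% → £1.4994
Deli sandwich £11.57: prepared food → 3.75% + 0.5% city = 4.25% → £0.491725
Hot pretzel £2.38: prepared food → 3.75% + 0.5% city = 4.25% → £0.10115
Road atlas £12.98: books → 3% + 0% city = 3% → £0.3894
Breakfast burrito £4.84: prepared food → 3.75% + 0.5% city = 4.25% → £0.2057
Unrounded tax sum = £6.587025 → £6.59

£6.59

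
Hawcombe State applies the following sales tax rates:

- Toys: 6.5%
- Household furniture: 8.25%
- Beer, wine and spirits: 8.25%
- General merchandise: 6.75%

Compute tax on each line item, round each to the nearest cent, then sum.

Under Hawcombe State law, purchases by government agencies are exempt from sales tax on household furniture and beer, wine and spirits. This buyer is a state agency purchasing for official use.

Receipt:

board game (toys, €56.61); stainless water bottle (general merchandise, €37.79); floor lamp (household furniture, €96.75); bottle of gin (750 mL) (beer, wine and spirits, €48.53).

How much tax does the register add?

Board game €56.61: toys → 6.5% → €3.68
Stainless water bottle €37.79: general merchandise → 6.75% → €2.55
Floor lamp €96.75: household furniture, buyer-exempt → 0% → €0.00
Bottle of gin (750 mL) €48.53: beer, wine and spirits, buyer-exempt → 0% → €0.00
Total tax = €3.68 + €2.55 = €6.23

€6.23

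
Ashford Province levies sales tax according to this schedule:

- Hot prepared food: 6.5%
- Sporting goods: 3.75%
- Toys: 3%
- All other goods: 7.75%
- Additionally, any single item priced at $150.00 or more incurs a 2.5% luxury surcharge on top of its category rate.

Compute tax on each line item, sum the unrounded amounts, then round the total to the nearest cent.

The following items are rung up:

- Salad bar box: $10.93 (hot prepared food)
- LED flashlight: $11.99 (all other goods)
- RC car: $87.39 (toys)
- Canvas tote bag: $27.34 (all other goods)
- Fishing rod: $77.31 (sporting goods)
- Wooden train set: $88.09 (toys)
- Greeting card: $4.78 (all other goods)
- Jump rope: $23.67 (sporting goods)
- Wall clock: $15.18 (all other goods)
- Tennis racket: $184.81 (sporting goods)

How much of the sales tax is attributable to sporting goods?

$15.34

Fishing rod $77.31: sporting goods → 3.75% → $2.899125
Jump rope $23.67: sporting goods → 3.75% → $0.887625
Tennis racket $184.81: sporting goods → 3.75% + 2.5% surcharge = 6.25% → $11.550625
Tax on sporting goods: unrounded sum = $15.337375 → $15.34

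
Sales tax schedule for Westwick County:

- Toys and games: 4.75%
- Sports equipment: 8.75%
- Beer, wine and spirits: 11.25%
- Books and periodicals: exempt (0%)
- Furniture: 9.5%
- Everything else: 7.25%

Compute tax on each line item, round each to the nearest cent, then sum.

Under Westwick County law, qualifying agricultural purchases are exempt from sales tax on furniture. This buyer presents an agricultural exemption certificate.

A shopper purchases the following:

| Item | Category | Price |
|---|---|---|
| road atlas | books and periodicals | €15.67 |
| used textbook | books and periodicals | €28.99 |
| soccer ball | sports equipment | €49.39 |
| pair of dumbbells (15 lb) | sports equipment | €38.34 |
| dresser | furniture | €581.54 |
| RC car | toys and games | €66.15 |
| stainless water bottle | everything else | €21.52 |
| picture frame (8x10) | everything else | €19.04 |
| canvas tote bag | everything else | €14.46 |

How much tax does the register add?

Road atlas €15.67: books and periodicals → 0% → €0.00
Used textbook €28.99: books and periodicals → 0% → €0.00
Soccer ball €49.39: sports equipment → 8.75% → €4.32
Pair of dumbbells (15 lb) €38.34: sports equipment → 8.75% → €3.35
Dresser €581.54: furniture, buyer-exempt → 0% → €0.00
RC car €66.15: toys and games → 4.75% → €3.14
Stainless water bottle €21.52: everything else → 7.25% → €1.56
Picture frame (8x10) €19.04: everything else → 7.25% → €1.38
Canvas tote bag €14.46: everything else → 7.25% → €1.05
Total tax = €4.32 + €3.35 + €3.14 + €1.56 + €1.38 + €1.05 = €14.80

€14.80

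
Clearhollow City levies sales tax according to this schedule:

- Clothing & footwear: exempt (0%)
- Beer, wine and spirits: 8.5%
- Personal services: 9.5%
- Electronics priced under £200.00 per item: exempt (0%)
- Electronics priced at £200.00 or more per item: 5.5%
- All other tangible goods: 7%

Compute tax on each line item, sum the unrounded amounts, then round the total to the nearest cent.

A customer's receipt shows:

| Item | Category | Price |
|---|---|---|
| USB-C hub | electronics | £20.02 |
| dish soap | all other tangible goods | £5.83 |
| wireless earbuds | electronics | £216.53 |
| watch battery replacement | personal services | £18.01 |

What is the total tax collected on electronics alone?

USB-C hub £20.02: electronics, under £200.00 → 0% → £0.00
Wireless earbuds £216.53: electronics, £200.00 or more → 5.5% → £11.90915
Tax on electronics: unrounded sum = £11.90915 → £11.91

£11.91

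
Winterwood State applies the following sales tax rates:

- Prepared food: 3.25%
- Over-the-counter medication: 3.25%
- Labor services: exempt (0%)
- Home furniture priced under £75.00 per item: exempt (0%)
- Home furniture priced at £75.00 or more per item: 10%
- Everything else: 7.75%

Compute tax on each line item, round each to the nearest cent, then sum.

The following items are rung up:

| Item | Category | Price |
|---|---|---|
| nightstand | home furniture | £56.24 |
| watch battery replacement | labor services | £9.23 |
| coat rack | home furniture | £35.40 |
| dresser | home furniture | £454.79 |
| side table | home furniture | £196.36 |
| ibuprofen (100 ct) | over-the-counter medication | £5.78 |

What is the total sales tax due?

Nightstand £56.24: home furniture, under £75.00 → 0% → £0.00
Watch battery replacement £9.23: labor services → 0% → £0.00
Coat rack £35.40: home furniture, under £75.00 → 0% → £0.00
Dresser £454.79: home furniture, £75.00 or more → 10% → £45.48
Side table £196.36: home furniture, £75.00 or more → 10% → £19.64
Ibuprofen (100 ct) £5.78: over-the-counter medication → 3.25% → £0.19
Total tax = £45.48 + £19.64 + £0.19 = £65.31

£65.31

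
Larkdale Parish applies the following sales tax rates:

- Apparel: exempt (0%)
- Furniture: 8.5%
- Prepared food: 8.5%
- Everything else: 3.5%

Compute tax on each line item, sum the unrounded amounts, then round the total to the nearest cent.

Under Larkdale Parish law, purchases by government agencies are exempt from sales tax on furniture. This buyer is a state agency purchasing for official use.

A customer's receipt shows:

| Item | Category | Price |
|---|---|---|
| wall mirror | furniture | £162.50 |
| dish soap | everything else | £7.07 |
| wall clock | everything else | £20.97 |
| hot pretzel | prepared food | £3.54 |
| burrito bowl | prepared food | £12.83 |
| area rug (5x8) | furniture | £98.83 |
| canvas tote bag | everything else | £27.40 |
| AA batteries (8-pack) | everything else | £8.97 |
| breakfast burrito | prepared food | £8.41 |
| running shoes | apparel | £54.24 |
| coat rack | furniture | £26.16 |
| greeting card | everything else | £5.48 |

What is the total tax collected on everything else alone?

Dish soap £7.07: everything else → 3.5% → £0.24745
Wall clock £20.97: everything else → 3.5% → £0.73395
Canvas tote bag £27.40: everything else → 3.5% → £0.959
AA batteries (8-pack) £8.97: everything else → 3.5% → £0.31395
Greeting card £5.48: everything else → 3.5% → £0.1918
Tax on everything else: unrounded sum = £2.44615 → £2.45

£2.45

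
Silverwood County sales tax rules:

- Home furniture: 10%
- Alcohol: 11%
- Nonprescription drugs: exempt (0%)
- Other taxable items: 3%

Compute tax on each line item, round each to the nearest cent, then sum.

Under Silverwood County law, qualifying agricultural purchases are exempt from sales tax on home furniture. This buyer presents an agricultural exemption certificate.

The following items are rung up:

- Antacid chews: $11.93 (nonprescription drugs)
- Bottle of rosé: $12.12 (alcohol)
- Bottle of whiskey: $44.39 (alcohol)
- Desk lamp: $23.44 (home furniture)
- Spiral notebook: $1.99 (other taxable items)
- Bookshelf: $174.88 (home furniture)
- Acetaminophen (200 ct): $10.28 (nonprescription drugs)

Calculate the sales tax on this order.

$6.27

Antacid chews $11.93: nonprescription drugs → 0% → $0.00
Bottle of rosé $12.12: alcohol → 11% → $1.33
Bottle of whiskey $44.39: alcohol → 11% → $4.88
Desk lamp $23.44: home furniture, buyer-exempt → 0% → $0.00
Spiral notebook $1.99: other taxable items → 3% → $0.06
Bookshelf $174.88: home furniture, buyer-exempt → 0% → $0.00
Acetaminophen (200 ct) $10.28: nonprescription drugs → 0% → $0.00
Total tax = $1.33 + $4.88 + $0.06 = $6.27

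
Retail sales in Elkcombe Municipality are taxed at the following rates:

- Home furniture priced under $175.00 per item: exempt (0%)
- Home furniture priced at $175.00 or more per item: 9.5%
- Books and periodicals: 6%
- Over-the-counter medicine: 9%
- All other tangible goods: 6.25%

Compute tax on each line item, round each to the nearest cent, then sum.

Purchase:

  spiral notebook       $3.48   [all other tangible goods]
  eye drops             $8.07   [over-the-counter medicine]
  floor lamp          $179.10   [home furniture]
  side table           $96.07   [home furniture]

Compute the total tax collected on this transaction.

$17.96

Spiral notebook $3.48: all other tangible goods → 6.25% → $0.22
Eye drops $8.07: over-the-counter medicine → 9% → $0.73
Floor lamp $179.10: home furniture, $175.00 or more → 9.5% → $17.01
Side table $96.07: home furniture, under $175.00 → 0% → $0.00
Total tax = $0.22 + $0.73 + $17.01 = $17.96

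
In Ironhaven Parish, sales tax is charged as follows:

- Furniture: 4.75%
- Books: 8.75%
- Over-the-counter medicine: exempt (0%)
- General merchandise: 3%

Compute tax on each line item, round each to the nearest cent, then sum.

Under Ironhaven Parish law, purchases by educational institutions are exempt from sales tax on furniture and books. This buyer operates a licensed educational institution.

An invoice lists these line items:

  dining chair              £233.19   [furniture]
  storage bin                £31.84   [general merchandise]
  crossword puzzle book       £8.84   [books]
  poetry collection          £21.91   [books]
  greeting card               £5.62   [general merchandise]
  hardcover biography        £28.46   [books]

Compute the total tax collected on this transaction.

Dining chair £233.19: furniture, buyer-exempt → 0% → £0.00
Storage bin £31.84: general merchandise → 3% → £0.96
Crossword puzzle book £8.84: books, buyer-exempt → 0% → £0.00
Poetry collection £21.91: books, buyer-exempt → 0% → £0.00
Greeting card £5.62: general merchandise → 3% → £0.17
Hardcover biography £28.46: books, buyer-exempt → 0% → £0.00
Total tax = £0.96 + £0.17 = £1.13

£1.13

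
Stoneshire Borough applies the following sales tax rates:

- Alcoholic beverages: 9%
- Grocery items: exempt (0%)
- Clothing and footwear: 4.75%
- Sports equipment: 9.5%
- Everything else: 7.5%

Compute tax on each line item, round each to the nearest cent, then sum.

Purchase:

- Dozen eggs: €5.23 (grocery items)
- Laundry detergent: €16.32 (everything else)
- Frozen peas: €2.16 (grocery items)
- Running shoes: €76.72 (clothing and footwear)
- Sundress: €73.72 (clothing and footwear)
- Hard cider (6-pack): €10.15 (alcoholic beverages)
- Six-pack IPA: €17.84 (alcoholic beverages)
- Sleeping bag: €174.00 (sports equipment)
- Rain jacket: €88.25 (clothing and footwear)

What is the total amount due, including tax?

€495.99

Dozen eggs €5.23: grocery items → 0% → €0.00
Laundry detergent €16.32: everything else → 7.5% → €1.22
Frozen peas €2.16: grocery items → 0% → €0.00
Running shoes €76.72: clothing and footwear → 4.75% → €3.64
Sundress €73.72: clothing and footwear → 4.75% → €3.50
Hard cider (6-pack) €10.15: alcoholic beverages → 9% → €0.91
Six-pack IPA €17.84: alcoholic beverages → 9% → €1.61
Sleeping bag €174.00: sports equipment → 9.5% → €16.53
Rain jacket €88.25: clothing and footwear → 4.75% → €4.19
Subtotal = €464.39; tax = €31.60; total due = €495.99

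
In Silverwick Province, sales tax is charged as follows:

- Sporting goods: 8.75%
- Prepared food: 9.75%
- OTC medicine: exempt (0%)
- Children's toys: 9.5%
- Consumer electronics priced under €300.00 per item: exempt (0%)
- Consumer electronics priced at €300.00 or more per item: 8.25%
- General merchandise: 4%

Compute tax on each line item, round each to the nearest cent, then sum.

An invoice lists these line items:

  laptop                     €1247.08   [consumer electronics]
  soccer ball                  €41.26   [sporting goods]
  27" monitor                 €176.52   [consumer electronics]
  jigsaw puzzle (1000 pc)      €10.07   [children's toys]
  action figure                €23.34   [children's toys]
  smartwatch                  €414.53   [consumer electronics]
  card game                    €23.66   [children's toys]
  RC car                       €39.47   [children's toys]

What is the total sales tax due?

€149.87

Laptop €1247.08: consumer electronics, €300.00 or more → 8.25% → €102.88
Soccer ball €41.26: sporting goods → 8.75% → €3.61
27" monitor €176.52: consumer electronics, under €300.00 → 0% → €0.00
Jigsaw puzzle (1000 pc) €10.07: children's toys → 9.5% → €0.96
Action figure €23.34: children's toys → 9.5% → €2.22
Smartwatch €414.53: consumer electronics, €300.00 or more → 8.25% → €34.20
Card game €23.66: children's toys → 9.5% → €2.25
RC car €39.47: children's toys → 9.5% → €3.75
Total tax = €102.88 + €3.61 + €0.96 + €2.22 + €34.20 + €2.25 + €3.75 = €149.87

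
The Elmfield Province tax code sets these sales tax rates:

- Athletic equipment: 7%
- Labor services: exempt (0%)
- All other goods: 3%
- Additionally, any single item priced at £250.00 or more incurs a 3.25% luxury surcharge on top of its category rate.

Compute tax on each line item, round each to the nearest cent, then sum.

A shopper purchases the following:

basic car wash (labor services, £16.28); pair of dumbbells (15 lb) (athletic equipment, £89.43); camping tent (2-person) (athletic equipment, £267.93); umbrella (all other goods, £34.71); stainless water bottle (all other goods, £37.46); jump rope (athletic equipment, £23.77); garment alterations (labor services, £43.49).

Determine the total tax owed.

Basic car wash £16.28: labor services → 0% → £0.00
Pair of dumbbells (15 lb) £89.43: athletic equipment → 7% → £6.26
Camping tent (2-person) £267.93: athletic equipment → 7% + 3.25% surcharge = 10.25% → £27.46
Umbrella £34.71: all other goods → 3% → £1.04
Stainless water bottle £37.46: all other goods → 3% → £1.12
Jump rope £23.77: athletic equipment → 7% → £1.66
Garment alterations £43.49: labor services → 0% → £0.00
Total tax = £6.26 + £27.46 + £1.04 + £1.12 + £1.66 = £37.54

£37.54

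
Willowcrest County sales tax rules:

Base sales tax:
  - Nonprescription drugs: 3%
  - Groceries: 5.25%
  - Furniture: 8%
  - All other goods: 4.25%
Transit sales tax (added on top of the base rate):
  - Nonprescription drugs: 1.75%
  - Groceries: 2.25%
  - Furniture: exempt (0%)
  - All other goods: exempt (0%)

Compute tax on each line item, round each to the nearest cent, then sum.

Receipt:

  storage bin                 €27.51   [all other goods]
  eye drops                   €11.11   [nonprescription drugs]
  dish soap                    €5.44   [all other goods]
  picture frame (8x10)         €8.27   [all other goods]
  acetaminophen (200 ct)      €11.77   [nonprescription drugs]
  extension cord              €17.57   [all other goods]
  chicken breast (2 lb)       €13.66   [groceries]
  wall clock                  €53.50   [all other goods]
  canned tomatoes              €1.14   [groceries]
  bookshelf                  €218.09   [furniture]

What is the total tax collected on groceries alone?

Chicken breast (2 lb) €13.66: groceries → 5.25% + 2.25% transit = 7.5% → €1.02
Canned tomatoes €1.14: groceries → 5.25% + 2.25% transit = 7.5% → €0.09
Tax on groceries = €1.02 + €0.09 = €1.11

€1.11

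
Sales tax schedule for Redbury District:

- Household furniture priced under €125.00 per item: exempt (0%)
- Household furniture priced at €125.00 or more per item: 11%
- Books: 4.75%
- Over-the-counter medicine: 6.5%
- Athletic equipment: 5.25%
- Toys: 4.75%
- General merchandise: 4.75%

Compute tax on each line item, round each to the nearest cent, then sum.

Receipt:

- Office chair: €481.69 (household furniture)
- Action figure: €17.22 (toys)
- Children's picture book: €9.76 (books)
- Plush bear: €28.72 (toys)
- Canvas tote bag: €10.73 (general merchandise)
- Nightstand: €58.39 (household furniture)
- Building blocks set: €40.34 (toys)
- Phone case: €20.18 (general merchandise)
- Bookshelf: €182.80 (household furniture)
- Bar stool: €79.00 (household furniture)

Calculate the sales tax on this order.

€79.13

Office chair €481.69: household furniture, €125.00 or more → 11% → €52.99
Action figure €17.22: toys → 4.75% → €0.82
Children's picture book €9.76: books → 4.75% → €0.46
Plush bear €28.72: toys → 4.75% → €1.36
Canvas tote bag €10.73: general merchandise → 4.75% → €0.51
Nightstand €58.39: household furniture, under €125.00 → 0% → €0.00
Building blocks set €40.34: toys → 4.75% → €1.92
Phone case €20.18: general merchandise → 4.75% → €0.96
Bookshelf €182.80: household furniture, €125.00 or more → 11% → €20.11
Bar stool €79.00: household furniture, under €125.00 → 0% → €0.00
Total tax = €52.99 + €0.82 + €0.46 + €1.36 + €0.51 + €1.92 + €0.96 + €20.11 = €79.13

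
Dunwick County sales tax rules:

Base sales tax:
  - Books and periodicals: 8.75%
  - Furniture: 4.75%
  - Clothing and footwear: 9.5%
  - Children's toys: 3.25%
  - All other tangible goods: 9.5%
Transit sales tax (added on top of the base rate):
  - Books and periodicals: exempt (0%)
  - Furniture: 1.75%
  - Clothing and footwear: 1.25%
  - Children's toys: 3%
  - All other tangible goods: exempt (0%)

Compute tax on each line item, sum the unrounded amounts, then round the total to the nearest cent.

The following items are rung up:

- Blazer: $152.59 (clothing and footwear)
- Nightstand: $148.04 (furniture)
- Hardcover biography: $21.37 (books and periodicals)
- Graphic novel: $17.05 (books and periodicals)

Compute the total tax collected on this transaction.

Blazer $152.59: clothing and footwear → 9.5% + 1.25% transit = 10.75% → $16.403425
Nightstand $148.04: furniture → 4.75% + 1.75% transit = 6.5% → $9.6226
Hardcover biography $21.37: books and periodicals → 8.75% + 0% transit = 8.75% → $1.869875
Graphic novel $17.05: books and periodicals → 8.75% + 0% transit = 8.75% → $1.491875
Unrounded tax sum = $29.387775 → $29.39

$29.39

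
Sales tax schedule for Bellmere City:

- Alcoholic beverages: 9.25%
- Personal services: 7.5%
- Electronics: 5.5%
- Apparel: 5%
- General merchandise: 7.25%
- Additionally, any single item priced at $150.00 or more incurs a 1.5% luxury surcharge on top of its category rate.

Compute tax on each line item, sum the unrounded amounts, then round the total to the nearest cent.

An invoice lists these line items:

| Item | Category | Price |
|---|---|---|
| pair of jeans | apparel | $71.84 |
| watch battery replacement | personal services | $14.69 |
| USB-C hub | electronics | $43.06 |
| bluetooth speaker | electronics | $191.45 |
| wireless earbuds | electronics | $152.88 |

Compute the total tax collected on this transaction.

$31.17

Pair of jeans $71.84: apparel → 5% → $3.592
Watch battery replacement $14.69: personal services → 7.5% → $1.10175
USB-C hub $43.06: electronics → 5.5% → $2.3683
Bluetooth speaker $191.45: electronics → 5.5% + 1.5% surcharge = 7% → $13.4015
Wireless earbuds $152.88: electronics → 5.5% + 1.5% surcharge = 7% → $10.7016
Unrounded tax sum = $31.16515 → $31.17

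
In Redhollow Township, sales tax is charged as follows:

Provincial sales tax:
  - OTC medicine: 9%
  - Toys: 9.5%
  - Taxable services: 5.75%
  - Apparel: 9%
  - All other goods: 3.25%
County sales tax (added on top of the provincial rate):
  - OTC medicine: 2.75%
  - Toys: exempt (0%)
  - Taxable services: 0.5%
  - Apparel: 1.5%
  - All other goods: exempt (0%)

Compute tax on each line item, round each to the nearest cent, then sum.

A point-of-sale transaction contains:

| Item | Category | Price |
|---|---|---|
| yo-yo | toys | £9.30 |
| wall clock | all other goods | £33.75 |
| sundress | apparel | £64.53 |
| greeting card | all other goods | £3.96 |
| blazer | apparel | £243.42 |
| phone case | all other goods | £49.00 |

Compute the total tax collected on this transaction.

£36.04

Yo-yo £9.30: toys → 9.5% + 0% county = 9.5% → £0.88
Wall clock £33.75: all other goods → 3.25% + 0% county = 3.25% → £1.10
Sundress £64.53: apparel → 9% + 1.5% county = 10.5% → £6.78
Greeting card £3.96: all other goods → 3.25% + 0% county = 3.25% → £0.13
Blazer £243.42: apparel → 9% + 1.5% county = 10.5% → £25.56
Phone case £49.00: all other goods → 3.25% + 0% county = 3.25% → £1.59
Total tax = £0.88 + £1.10 + £6.78 + £0.13 + £25.56 + £1.59 = £36.04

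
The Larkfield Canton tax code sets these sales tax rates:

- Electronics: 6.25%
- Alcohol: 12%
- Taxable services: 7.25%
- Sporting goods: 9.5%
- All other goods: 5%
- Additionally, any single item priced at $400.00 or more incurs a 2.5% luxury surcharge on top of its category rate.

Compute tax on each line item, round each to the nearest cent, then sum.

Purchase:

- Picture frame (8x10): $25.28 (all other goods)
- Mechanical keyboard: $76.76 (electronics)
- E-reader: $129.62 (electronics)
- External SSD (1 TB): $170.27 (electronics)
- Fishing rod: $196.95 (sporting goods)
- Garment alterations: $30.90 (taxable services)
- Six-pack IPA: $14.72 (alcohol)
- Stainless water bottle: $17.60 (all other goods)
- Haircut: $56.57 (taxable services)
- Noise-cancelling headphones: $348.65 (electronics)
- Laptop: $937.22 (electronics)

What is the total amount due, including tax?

Picture frame (8x10) $25.28: all other goods → 5% → $1.26
Mechanical keyboard $76.76: electronics → 6.25% → $4.80
E-reader $129.62: electronics → 6.25% → $8.10
External SSD (1 TB) $170.27: electronics → 6.25% → $10.64
Fishing rod $196.95: sporting goods → 9.5% → $18.71
Garment alterations $30.90: taxable services → 7.25% → $2.24
Six-pack IPA $14.72: alcohol → 12% → $1.77
Stainless water bottle $17.60: all other goods → 5% → $0.88
Haircut $56.57: taxable services → 7.25% → $4.10
Noise-cancelling headphones $348.65: electronics → 6.25% → $21.79
Laptop $937.22: electronics → 6.25% + 2.5% surcharge = 8.75% → $82.01
Subtotal = $2004.54; tax = $156.30; total due = $2160.84

$2160.84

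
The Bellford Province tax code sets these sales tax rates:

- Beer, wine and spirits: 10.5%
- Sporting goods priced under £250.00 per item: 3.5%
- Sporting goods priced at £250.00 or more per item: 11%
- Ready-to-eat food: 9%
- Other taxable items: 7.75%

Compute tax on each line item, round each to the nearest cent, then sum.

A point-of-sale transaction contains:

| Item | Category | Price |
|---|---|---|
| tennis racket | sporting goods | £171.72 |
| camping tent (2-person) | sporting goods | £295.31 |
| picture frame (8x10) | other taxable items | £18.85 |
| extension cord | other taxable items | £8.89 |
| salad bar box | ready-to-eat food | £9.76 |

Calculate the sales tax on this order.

Tennis racket £171.72: sporting goods, under £250.00 → 3.5% → £6.01
Camping tent (2-person) £295.31: sporting goods, £250.00 or more → 11% → £32.48
Picture frame (8x10) £18.85: other taxable items → 7.75% → £1.46
Extension cord £8.89: other taxable items → 7.75% → £0.69
Salad bar box £9.76: ready-to-eat food → 9% → £0.88
Total tax = £6.01 + £32.48 + £1.46 + £0.69 + £0.88 = £41.52

£41.52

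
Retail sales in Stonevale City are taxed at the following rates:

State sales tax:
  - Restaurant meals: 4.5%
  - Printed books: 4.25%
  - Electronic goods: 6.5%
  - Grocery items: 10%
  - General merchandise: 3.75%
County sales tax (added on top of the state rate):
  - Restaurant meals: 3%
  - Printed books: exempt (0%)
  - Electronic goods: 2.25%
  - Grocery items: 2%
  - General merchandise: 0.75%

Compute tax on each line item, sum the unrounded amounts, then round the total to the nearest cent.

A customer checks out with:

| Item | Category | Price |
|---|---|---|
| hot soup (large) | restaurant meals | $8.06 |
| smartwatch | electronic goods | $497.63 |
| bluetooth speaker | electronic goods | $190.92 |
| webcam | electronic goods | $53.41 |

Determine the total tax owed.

$65.53

Hot soup (large) $8.06: restaurant meals → 4.5% + 3% county = 7.5% → $0.6045
Smartwatch $497.63: electronic goods → 6.5% + 2.25% county = 8.75% → $43.542625
Bluetooth speaker $190.92: electronic goods → 6.5% + 2.25% county = 8.75% → $16.7055
Webcam $53.41: electronic goods → 6.5% + 2.25% county = 8.75% → $4.673375
Unrounded tax sum = $65.526 → $65.53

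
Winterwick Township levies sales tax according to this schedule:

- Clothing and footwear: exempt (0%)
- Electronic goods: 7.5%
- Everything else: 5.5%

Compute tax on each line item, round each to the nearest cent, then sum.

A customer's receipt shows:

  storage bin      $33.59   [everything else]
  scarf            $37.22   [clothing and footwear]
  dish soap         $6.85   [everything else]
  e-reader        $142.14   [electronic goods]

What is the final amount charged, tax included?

$232.69

Storage bin $33.59: everything else → 5.5% → $1.85
Scarf $37.22: clothing and footwear → 0% → $0.00
Dish soap $6.85: everything else → 5.5% → $0.38
E-reader $142.14: electronic goods → 7.5% → $10.66
Subtotal = $219.80; tax = $12.89; total due = $232.69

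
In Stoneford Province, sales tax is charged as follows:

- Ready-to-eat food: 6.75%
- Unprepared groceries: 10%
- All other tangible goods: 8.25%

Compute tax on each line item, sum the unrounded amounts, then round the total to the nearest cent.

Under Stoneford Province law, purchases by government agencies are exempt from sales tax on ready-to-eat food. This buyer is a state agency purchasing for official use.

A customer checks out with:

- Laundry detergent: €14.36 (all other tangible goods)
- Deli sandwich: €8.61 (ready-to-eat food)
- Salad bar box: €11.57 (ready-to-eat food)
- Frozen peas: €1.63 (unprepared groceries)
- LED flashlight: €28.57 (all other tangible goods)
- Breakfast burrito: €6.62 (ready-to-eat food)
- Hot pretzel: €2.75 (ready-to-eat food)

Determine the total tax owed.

€3.70

Laundry detergent €14.36: all other tangible goods → 8.25% → €1.1847
Deli sandwich €8.61: ready-to-eat food, buyer-exempt → 0% → €0.00
Salad bar box €11.57: ready-to-eat food, buyer-exempt → 0% → €0.00
Frozen peas €1.63: unprepared groceries → 10% → €0.163
LED flashlight €28.57: all other tangible goods → 8.25% → €2.357025
Breakfast burrito €6.62: ready-to-eat food, buyer-exempt → 0% → €0.00
Hot pretzel €2.75: ready-to-eat food, buyer-exempt → 0% → €0.00
Unrounded tax sum = €3.704725 → €3.70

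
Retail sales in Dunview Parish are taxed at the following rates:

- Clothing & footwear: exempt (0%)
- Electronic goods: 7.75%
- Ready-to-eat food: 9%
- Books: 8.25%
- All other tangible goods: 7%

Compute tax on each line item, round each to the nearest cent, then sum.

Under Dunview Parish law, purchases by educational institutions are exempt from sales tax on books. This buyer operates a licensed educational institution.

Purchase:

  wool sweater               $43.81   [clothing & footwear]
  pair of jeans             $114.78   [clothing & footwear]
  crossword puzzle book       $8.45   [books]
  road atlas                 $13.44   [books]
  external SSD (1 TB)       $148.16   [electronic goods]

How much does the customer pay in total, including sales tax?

$340.12

Wool sweater $43.81: clothing & footwear → 0% → $0.00
Pair of jeans $114.78: clothing & footwear → 0% → $0.00
Crossword puzzle book $8.45: books, buyer-exempt → 0% → $0.00
Road atlas $13.44: books, buyer-exempt → 0% → $0.00
External SSD (1 TB) $148.16: electronic goods → 7.75% → $11.48
Subtotal = $328.64; tax = $11.48; total due = $340.12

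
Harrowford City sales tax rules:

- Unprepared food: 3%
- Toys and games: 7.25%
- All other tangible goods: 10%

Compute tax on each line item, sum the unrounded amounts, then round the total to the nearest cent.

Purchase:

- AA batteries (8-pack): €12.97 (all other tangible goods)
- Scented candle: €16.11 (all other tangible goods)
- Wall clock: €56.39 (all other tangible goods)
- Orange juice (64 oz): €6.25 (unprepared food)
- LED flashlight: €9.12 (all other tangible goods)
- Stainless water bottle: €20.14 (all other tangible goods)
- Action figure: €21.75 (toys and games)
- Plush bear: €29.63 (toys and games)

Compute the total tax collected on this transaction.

AA batteries (8-pack) €12.97: all other tangible goods → 10% → €1.297
Scented candle €16.11: all other tangible goods → 10% → €1.611
Wall clock €56.39: all other tangible goods → 10% → €5.639
Orange juice (64 oz) €6.25: unprepared food → 3% → €0.1875
LED flashlight €9.12: all other tangible goods → 10% → €0.912
Stainless water bottle €20.14: all other tangible goods → 10% → €2.014
Action figure €21.75: toys and games → 7.25% → €1.576875
Plush bear €29.63: toys and games → 7.25% → €2.148175
Unrounded tax sum = €15.38555 → €15.39

€15.39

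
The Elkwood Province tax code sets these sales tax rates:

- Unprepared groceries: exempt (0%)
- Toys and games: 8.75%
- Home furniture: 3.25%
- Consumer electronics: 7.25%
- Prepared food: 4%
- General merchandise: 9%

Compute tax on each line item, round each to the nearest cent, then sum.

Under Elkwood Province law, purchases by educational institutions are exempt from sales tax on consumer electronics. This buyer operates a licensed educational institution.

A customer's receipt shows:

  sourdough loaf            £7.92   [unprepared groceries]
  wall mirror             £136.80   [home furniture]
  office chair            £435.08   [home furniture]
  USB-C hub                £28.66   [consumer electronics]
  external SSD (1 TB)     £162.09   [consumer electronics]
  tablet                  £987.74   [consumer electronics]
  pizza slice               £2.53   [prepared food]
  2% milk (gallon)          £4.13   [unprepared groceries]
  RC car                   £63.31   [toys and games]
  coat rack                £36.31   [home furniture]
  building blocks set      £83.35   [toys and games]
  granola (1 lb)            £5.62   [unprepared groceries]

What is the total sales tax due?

£32.70

Sourdough loaf £7.92: unprepared groceries → 0% → £0.00
Wall mirror £136.80: home furniture → 3.25% → £4.45
Office chair £435.08: home furniture → 3.25% → £14.14
USB-C hub £28.66: consumer electronics, buyer-exempt → 0% → £0.00
External SSD (1 TB) £162.09: consumer electronics, buyer-exempt → 0% → £0.00
Tablet £987.74: consumer electronics, buyer-exempt → 0% → £0.00
Pizza slice £2.53: prepared food → 4% → £0.10
2% milk (gallon) £4.13: unprepared groceries → 0% → £0.00
RC car £63.31: toys and games → 8.75% → £5.54
Coat rack £36.31: home furniture → 3.25% → £1.18
Building blocks set £83.35: toys and games → 8.75% → £7.29
Granola (1 lb) £5.62: unprepared groceries → 0% → £0.00
Total tax = £4.45 + £14.14 + £0.10 + £5.54 + £1.18 + £7.29 = £32.70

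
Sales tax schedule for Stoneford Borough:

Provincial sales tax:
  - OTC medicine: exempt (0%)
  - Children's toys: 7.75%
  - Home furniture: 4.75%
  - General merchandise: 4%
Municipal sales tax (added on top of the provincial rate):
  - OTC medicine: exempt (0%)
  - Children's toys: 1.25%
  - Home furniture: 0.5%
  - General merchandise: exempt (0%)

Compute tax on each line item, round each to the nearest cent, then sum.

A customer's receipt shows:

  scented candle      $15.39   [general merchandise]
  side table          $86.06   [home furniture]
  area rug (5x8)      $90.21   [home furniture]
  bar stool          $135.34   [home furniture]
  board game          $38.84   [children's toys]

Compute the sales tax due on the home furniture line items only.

$16.37

Side table $86.06: home furniture → 4.75% + 0.5% municipal = 5.25% → $4.52
Area rug (5x8) $90.21: home furniture → 4.75% + 0.5% municipal = 5.25% → $4.74
Bar stool $135.34: home furniture → 4.75% + 0.5% municipal = 5.25% → $7.11
Tax on home furniture = $4.52 + $4.74 + $7.11 = $16.37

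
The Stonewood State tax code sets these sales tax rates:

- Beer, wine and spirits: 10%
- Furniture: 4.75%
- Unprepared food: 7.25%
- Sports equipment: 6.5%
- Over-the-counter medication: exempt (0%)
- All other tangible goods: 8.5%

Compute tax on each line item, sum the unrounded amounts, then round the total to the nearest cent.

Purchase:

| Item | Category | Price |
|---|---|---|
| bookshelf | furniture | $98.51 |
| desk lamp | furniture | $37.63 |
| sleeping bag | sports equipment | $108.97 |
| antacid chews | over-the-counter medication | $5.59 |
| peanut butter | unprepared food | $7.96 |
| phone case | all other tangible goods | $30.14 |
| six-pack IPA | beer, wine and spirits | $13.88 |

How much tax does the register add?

$18.08

Bookshelf $98.51: furniture → 4.75% → $4.679225
Desk lamp $37.63: furniture → 4.75% → $1.787425
Sleeping bag $108.97: sports equipment → 6.5% → $7.08305
Antacid chews $5.59: over-the-counter medication → 0% → $0.00
Peanut butter $7.96: unprepared food → 7.25% → $0.5771
Phone case $30.14: all other tangible goods → 8.5% → $2.5619
Six-pack IPA $13.88: beer, wine and spirits → 10% → $1.388
Unrounded tax sum = $18.0767 → $18.08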